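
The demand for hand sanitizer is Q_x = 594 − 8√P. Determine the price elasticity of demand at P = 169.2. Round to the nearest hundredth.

At P = 169.2, Q_x = 489.9385.
dQ_x/dP = −8/(2√P) = −8/(2·13.0077).
Point elasticity E = (dQ_x/dP)·(P/Q_x) = -0.3075 × 169.2/489.9385 ≈ -0.11.
|E| < 1, so demand is inelastic at this price.

-0.11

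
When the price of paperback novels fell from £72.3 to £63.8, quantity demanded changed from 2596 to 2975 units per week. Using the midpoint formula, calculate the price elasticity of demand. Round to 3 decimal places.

-1.089

%Δq = (2975 − 2596)/[(2596 + 2975)/2] = 379/2785.5 ≈ 0.1361.
%ΔP = (63.8 − 72.3)/[(72.3 + 63.8)/2] = -8.5/68.05 ≈ -0.1249.
Arc elasticity E = %Δq/%ΔP ≈ 0.1361/-0.1249 ≈ -1.089.
|E| > 1: demand is elastic over this range.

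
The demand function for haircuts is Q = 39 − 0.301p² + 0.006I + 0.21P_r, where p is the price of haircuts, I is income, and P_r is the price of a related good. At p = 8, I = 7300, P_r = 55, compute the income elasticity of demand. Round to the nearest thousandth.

0.583

Substituting, Q = 39 − 0.301(8)² + 0.006(7300) + 0.21(55) = 39 − 19.264 + 43.8 + 11.55 = 75.086.
∂Q/∂I = +0.006, so E_I = 0.006·(7300/75.086) ≈ 0.583.
E_I ∈ (0,1): normal good (necessity).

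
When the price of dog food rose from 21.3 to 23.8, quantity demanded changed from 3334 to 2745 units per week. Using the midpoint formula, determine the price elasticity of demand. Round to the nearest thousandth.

%ΔQ = (2745 − 3334)/[(3334 + 2745)/2] = -589/3039.5 ≈ -0.1938.
%ΔP = (23.8 − 21.3)/[(21.3 + 23.8)/2] = 2.5/22.55 ≈ 0.1109.
Arc elasticity E = %ΔQ/%ΔP ≈ -0.1938/0.1109 ≈ -1.748.
|E| > 1: demand is elastic over this range.

-1.748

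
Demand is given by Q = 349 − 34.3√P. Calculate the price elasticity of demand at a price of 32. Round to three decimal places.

At P = 32, Q = 154.9699.
dQ/dP = −34.3/(2√P) = −34.3/(2·5.6569).
Point elasticity E = (dQ/dP)·(P/Q) = -3.0317 × 32/154.9699 ≈ -0.626.
|E| < 1, so demand is inelastic at this price.

-0.626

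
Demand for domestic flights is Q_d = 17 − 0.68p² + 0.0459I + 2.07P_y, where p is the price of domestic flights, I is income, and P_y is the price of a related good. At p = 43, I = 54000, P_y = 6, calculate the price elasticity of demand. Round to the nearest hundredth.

-2.01

Q_d = 17 − 0.68(43)² + 0.0459(54000) + 2.07(6) = 17 − 1257.32 + 2478.6 + 12.42 = 1250.7.
∂Q_d/∂p = −2·0.68·p = -58.48, so E_p = -58.48·(43/1250.7) ≈ -2.01.
|E_p| > 1: demand is elastic.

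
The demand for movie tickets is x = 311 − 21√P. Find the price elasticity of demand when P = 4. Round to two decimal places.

At P = 4, x = 269.
dx/dP = −21/(2√P) = −21/(2·2).
Point elasticity E = (dx/dP)·(P/x) = -5.25 × 4/269 ≈ -0.08.
|E| < 1, so demand is inelastic at this price.

-0.08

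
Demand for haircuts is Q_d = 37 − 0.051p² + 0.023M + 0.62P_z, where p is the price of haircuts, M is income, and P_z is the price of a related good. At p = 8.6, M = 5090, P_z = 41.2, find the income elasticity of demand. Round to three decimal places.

0.666

At the given point, Q_d = 37 − 0.051(8.6)² + 0.023(5090) + 0.62(41.2) = 37 − 3.772 + 117.07 + 25.544 = 175.842.
∂Q_d/∂M = +0.023, so E_I = 0.023·(5090/175.842) ≈ 0.666.
E_I ∈ (0,1): normal good (necessity).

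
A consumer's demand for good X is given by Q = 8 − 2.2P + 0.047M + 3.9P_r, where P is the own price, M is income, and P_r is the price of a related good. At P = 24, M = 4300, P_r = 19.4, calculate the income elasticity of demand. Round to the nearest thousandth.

0.868

At the given point, Q = 8 − 2.2(24) + 0.047(4300) + 3.9(19.4) = 8 − 52.8 + 202.1 + 75.66 = 232.96.
∂Q/∂M = +0.047, so E_I = 0.047·(4300/232.96) ≈ 0.868.
E_I ∈ (0,1): normal good (necessity).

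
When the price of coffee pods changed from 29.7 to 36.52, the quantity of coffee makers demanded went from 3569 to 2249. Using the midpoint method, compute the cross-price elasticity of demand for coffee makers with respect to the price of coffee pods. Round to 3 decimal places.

%ΔQ_x = (2249 − 3569)/[(3569+2249)/2] = -1320/2909 ≈ -0.4538.
%ΔP_y = (36.52 − 29.7)/[(29.7+36.52)/2] ≈ 0.2060.
E_xy = -0.4538/0.2060 ≈ -2.203.
E_xy < 0, so coffee makers and coffee pods are complements.

-2.203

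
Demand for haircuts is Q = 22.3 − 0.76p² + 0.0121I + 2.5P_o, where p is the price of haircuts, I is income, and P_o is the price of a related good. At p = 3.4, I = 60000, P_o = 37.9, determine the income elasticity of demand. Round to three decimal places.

Evaluating quantity at (p, I, P_o) gives Q = 22.3 − 0.76(3.4)² + 0.0121(60000) + 2.5(37.9) = 22.3 − 8.7856 + 726 + 94.75 = 834.2644.
∂Q/∂I = +0.0121, so E_I = 0.0121·(60000/834.2644) ≈ 0.870.
E_I ∈ (0,1): normal good (necessity).

0.870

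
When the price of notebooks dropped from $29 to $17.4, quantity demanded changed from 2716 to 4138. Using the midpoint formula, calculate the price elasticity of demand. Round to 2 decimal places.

-0.83

%Δq = (4138 − 2716)/[(2716 + 4138)/2] = 1422/3427 ≈ 0.4149.
%Δp = (17.4 − 29)/[(29 + 17.4)/2] = -11.6/23.2 ≈ -0.5000.
Arc elasticity E = %Δq/%Δp ≈ 0.4149/-0.5000 ≈ -0.83.
|E| < 1: demand is inelastic over this range.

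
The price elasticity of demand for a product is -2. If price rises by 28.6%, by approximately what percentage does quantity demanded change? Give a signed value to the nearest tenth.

-57.2

%ΔQ ≈ E × %ΔP = (-2) × (28.6%) = -57.2%.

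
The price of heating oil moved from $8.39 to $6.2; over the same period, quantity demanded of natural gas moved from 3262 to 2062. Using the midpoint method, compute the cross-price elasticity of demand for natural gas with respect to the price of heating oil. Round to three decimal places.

%ΔQ_x = (2062 − 3262)/[(3262+2062)/2] = -1200/2662 ≈ -0.4508.
%ΔP_y = (6.2 − 8.39)/[(8.39+6.2)/2] ≈ -0.3002.
E_xy = -0.4508/-0.3002 ≈ 1.502.
E_xy > 0, so natural gas and heating oil are substitutes.

1.502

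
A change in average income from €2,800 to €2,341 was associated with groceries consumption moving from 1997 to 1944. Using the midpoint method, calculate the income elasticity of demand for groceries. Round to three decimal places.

0.151

%ΔQ = (1944 − 1997)/[(1997+1944)/2] = -53/1970.5 ≈ -0.0269.
%ΔI = (2,341 − 2,800)/[(2,800+2,341)/2] = -459/2570.5 ≈ -0.1786.
E_I = %ΔQ/%ΔI ≈ 0.151.
E_I ∈ (0,1): normal good (necessity).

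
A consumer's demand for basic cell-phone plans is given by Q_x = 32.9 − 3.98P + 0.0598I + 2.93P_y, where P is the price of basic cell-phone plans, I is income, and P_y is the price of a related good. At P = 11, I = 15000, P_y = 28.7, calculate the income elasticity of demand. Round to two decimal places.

At the given point, Q_x = 32.9 − 3.98(11) + 0.0598(15000) + 2.93(28.7) = 32.9 − 43.78 + 897 + 84.091 = 970.211.
∂Q_x/∂I = +0.0598, so E_I = 0.0598·(15000/970.211) ≈ 0.92.
E_I ∈ (0,1): normal good (necessity).

0.92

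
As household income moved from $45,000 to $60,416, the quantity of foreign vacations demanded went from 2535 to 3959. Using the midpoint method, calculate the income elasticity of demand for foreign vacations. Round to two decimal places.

%ΔQ = (3959 − 2535)/[(2535+3959)/2] = 1424/3247 ≈ 0.4386.
%ΔI = (60,416 − 45,000)/[(45,000+60,416)/2] = 15416/52708 ≈ 0.2925.
E_I = %ΔQ/%ΔI ≈ 1.50.
E_I > 1: normal good (luxury).

1.50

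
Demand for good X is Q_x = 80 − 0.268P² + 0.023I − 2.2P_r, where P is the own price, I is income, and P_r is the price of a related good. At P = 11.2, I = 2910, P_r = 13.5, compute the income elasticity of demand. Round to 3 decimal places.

At the given point, Q_x = 80 − 0.268(11.2)² + 0.023(2910) − 2.2(13.5) = 80 − 33.6179 + 66.93 − 29.7 = 83.6121.
∂Q_x/∂I = +0.023, so E_I = 0.023·(2910/83.6121) ≈ 0.800.
E_I ∈ (0,1): normal good (necessity).

0.800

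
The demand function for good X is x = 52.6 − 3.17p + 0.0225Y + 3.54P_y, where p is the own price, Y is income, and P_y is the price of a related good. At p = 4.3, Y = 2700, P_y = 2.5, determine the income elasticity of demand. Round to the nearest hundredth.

0.56

Evaluating quantity at (p, Y, P_y) gives x = 52.6 − 3.17(4.3) + 0.0225(2700) + 3.54(2.5) = 52.6 − 13.631 + 60.75 + 8.85 = 108.569.
∂x/∂Y = +0.0225, so E_I = 0.0225·(2700/108.569) ≈ 0.56.
E_I ∈ (0,1): normal good (necessity).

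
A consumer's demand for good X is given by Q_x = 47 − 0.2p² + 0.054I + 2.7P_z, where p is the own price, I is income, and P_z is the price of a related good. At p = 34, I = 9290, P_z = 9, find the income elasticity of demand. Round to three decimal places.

Evaluating quantity at (p, I, P_z) gives Q_x = 47 − 0.2(34)² + 0.054(9290) + 2.7(9) = 47 − 231.2 + 501.66 + 24.3 = 341.76.
∂Q_x/∂I = +0.054, so E_I = 0.054·(9290/341.76) ≈ 1.468.
E_I > 1: normal good (luxury).

1.468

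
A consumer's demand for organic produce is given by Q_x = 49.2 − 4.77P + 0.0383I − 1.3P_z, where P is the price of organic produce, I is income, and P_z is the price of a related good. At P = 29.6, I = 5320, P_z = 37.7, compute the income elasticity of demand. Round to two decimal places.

3.25

At the given point, Q_x = 49.2 − 4.77(29.6) + 0.0383(5320) − 1.3(37.7) = 49.2 − 141.192 + 203.756 − 49.01 = 62.754.
∂Q_x/∂I = +0.0383, so E_I = 0.0383·(5320/62.754) ≈ 3.25.
E_I > 1: normal good (luxury).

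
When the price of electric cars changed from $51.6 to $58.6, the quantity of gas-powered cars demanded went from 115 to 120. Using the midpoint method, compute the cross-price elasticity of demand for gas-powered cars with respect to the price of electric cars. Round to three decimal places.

%ΔQ_x = (120 − 115)/[(115+120)/2] = 5/117.5 ≈ 0.0426.
%ΔP_y = (58.6 − 51.6)/[(51.6+58.6)/2] ≈ 0.1270.
E_xy = 0.0426/0.1270 ≈ 0.335.
E_xy > 0, so gas-powered cars and electric cars are substitutes.

0.335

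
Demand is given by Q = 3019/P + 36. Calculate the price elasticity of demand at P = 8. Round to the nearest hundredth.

-0.91

At P = 8, Q = 413.375.
dQ/dP = −3019/P² = −47.1719.
Point elasticity E = (dQ/dP)·(P/Q) = -47.1719 × 8/413.375 ≈ -0.91.
|E| < 1, so demand is inelastic at this price.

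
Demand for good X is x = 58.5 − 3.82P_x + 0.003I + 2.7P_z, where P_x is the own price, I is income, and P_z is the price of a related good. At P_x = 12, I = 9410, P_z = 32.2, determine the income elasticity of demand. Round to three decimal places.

0.221

At the given point, x = 58.5 − 3.82(12) + 0.003(9410) + 2.7(32.2) = 58.5 − 45.84 + 28.23 + 86.94 = 127.83.
∂x/∂I = +0.003, so E_I = 0.003·(9410/127.83) ≈ 0.221.
E_I ∈ (0,1): normal good (necessity).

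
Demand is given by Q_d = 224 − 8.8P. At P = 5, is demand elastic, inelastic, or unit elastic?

At P = 5, Q_d = 180.
dQ_d/dP = −8.8.
Point elasticity E = (dQ_d/dP)·(P/Q_d) = -8.8 × 5/180 ≈ -0.244.
|E| ≈ 0.244 < 1, so demand is inelastic.

inelastic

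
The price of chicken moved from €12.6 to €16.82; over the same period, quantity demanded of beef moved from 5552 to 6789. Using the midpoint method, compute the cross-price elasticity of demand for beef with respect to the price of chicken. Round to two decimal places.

0.70

%ΔQ_x = (6789 − 5552)/[(5552+6789)/2] = 1237/6170.5 ≈ 0.2005.
%ΔP_y = (16.82 − 12.6)/[(12.6+16.82)/2] ≈ 0.2869.
E_xy = 0.2005/0.2869 ≈ 0.70.
E_xy > 0, so beef and chicken are substitutes.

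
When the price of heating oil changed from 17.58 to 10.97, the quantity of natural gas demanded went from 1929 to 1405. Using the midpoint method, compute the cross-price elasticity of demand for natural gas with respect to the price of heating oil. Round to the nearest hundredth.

0.68

%ΔQ_x = (1405 − 1929)/[(1929+1405)/2] = -524/1667 ≈ -0.3143.
%ΔP_y = (10.97 − 17.58)/[(17.58+10.97)/2] ≈ -0.4630.
E_xy = -0.3143/-0.4630 ≈ 0.68.
E_xy > 0, so natural gas and heating oil are substitutes.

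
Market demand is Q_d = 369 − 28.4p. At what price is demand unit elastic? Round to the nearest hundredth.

6.50

For linear demand Q_d = a − bp, E = −bp/(a − bp). |E| = 1 ⇒ bp = a − bp ⇒ p = a/(2b).
p = 369/(2·28.4) ≈ 6.50.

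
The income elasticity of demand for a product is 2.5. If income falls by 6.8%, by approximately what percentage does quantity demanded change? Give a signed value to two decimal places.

%ΔQ ≈ E × %ΔI = (2.5) × (-6.8%) = -17.00%.

-17.00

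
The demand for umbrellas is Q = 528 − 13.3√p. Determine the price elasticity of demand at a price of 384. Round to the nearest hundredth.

-0.49

At p = 384, Q = 267.3743.
dQ/dp = −13.3/(2√p) = −13.3/(2·19.5959).
Point elasticity E = (dQ/dp)·(p/Q) = -0.3394 × 384/267.3743 ≈ -0.49.
|E| < 1, so demand is inelastic at this price.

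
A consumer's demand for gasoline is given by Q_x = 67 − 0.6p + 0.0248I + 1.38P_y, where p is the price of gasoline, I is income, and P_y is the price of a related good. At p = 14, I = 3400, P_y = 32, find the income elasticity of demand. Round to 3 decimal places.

0.451

Evaluating quantity at (p, I, P_y) gives Q_x = 67 − 0.6(14) + 0.0248(3400) + 1.38(32) = 67 − 8.4 + 84.32 + 44.16 = 187.08.
∂Q_x/∂I = +0.0248, so E_I = 0.0248·(3400/187.08) ≈ 0.451.
E_I ∈ (0,1): normal good (necessity).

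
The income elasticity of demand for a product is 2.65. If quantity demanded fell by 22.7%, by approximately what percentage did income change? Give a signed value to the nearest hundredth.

-8.57

%ΔQ ≈ E × %ΔI ⇒ %ΔI = %ΔQ / E = (-22.7%)/(2.65) ≈ -8.57%.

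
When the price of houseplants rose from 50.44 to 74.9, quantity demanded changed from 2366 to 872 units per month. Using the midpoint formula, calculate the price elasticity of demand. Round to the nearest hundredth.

%ΔQ = (872 − 2366)/[(2366 + 872)/2] = -1494/1619 ≈ -0.9228.
%ΔP = (74.9 − 50.44)/[(50.44 + 74.9)/2] = 24.46/62.67 ≈ 0.3903.
Arc elasticity E = %ΔQ/%ΔP ≈ -0.9228/0.3903 ≈ -2.36.
|E| > 1: demand is elastic over this range.

-2.36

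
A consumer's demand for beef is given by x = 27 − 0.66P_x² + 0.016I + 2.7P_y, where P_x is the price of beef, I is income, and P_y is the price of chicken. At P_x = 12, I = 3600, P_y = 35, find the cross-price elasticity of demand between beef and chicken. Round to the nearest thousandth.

1.124

At the given point, x = 27 − 0.66(12)² + 0.016(3600) + 2.7(35) = 27 − 95.04 + 57.6 + 94.5 = 84.06.
∂x/∂P_y = +2.7, so E_xy = 2.7·(35/84.06) ≈ 1.124.
E_xy > 0: the goods are substitutes.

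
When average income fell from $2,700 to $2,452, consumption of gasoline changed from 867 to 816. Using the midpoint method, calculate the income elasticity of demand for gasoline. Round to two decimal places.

0.63

%ΔQ = (816 − 867)/[(867+816)/2] = -51/841.5 ≈ -0.0606.
%ΔI = (2,452 − 2,700)/[(2,700+2,452)/2] = -248/2576 ≈ -0.0963.
E_I = %ΔQ/%ΔI ≈ 0.63.
E_I ∈ (0,1): normal good (necessity).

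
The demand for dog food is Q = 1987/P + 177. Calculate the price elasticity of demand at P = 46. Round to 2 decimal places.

At P = 46, Q = 220.1957.
dQ/dP = −1987/P² = −0.939.
Point elasticity E = (dQ/dP)·(P/Q) = -0.939 × 46/220.1957 ≈ -0.20.
|E| < 1, so demand is inelastic at this price.

-0.20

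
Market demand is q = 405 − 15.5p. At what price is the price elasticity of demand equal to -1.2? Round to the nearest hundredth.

Set −bp/(a − bp) = −1.2 ⇒ bp = 1.2(a − bp) ⇒ bp(1+1.2) = 1.2·a.
p = 1.2·405/(15.5·2.2) ≈ 14.25.

14.25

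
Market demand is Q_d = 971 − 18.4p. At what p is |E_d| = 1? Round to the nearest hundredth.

26.39

For linear demand Q_d = a − bp, E = −bp/(a − bp). |E| = 1 ⇒ bp = a − bp ⇒ p = a/(2b).
p = 971/(2·18.4) ≈ 26.39.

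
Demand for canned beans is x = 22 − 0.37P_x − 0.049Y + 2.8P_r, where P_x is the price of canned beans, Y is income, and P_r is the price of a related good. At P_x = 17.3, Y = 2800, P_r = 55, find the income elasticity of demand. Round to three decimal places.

-4.235

Substituting, x = 22 − 0.37(17.3) − 0.049(2800) + 2.8(55) = 22 − 6.401 − 137.2 + 154 = 32.399.
∂x/∂Y = −0.049, so E_I = -0.049·(2800/32.399) ≈ -4.235.
E_I < 0: inferior good.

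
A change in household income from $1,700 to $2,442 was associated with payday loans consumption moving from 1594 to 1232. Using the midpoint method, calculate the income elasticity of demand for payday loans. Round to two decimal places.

-0.72

%ΔQ = (1232 − 1594)/[(1594+1232)/2] = -362/1413 ≈ -0.2562.
%ΔI = (2,442 − 1,700)/[(1,700+2,442)/2] = 742/2071 ≈ 0.3583.
E_I = %ΔQ/%ΔI ≈ -0.72.
E_I < 0: inferior good.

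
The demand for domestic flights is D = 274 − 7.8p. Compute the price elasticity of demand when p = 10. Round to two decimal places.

At p = 10, D = 196.
dD/dp = −7.8.
Point elasticity E = (dD/dp)·(p/D) = -7.8 × 10/196 ≈ -0.40.
|E| < 1, so demand is inelastic at this price.

-0.40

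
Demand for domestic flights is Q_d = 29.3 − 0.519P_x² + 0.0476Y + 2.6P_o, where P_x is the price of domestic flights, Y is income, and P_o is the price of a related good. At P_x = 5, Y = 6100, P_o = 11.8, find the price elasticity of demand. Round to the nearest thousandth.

-0.077

First evaluate Q_d: 29.3 − 0.519(5)² + 0.0476(6100) + 2.6(11.8) = 29.3 − 12.975 + 290.36 + 30.68 = 337.365.
∂Q_d/∂P_x = −2·0.519·P_x = -5.19, so E_p = -5.19·(5/337.365) ≈ -0.077.
|E_p| < 1: demand is inelastic.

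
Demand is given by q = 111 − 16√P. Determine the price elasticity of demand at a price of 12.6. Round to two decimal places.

-0.52

At P = 12.6, q = 54.2056.
dq/dP = −16/(2√P) = −16/(2·3.5496).
Point elasticity E = (dq/dP)·(P/q) = -2.2537 × 12.6/54.2056 ≈ -0.52.
|E| < 1, so demand is inelastic at this price.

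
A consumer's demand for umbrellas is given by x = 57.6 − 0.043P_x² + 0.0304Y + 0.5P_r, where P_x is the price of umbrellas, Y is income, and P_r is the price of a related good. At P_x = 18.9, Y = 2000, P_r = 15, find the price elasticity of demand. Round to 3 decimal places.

-0.278

First evaluate x: 57.6 − 0.043(18.9)² + 0.0304(2000) + 0.5(15) = 57.6 − 15.36 + 60.8 + 7.5 = 110.54.
∂x/∂P_x = −2·0.043·P_x = -1.6254, so E_p = -1.6254·(18.9/110.54) ≈ -0.278.
|E_p| < 1: demand is inelastic.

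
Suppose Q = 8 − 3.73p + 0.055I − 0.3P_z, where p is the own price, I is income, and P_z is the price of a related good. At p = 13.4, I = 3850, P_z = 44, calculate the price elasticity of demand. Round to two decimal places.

Evaluating quantity at (p, I, P_z) gives Q = 8 − 3.73(13.4) + 0.055(3850) − 0.3(44) = 8 − 49.982 + 211.75 − 13.2 = 156.568.
∂Q/∂p = −3.73, so E_p = (−3.73)·(13.4/156.568) ≈ -0.32.
|E_p| < 1: demand is inelastic.

-0.32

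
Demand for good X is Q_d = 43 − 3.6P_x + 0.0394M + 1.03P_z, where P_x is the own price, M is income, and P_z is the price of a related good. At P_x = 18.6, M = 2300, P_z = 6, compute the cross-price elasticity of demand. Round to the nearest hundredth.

0.08

Q_d = 43 − 3.6(18.6) + 0.0394(2300) + 1.03(6) = 43 − 66.96 + 90.62 + 6.18 = 72.84.
∂Q_d/∂P_z = +1.03, so E_xy = 1.03·(6/72.84) ≈ 0.08.
E_xy > 0: the goods are substitutes.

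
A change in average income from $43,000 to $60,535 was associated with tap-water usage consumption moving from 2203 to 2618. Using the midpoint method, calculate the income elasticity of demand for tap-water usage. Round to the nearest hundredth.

%ΔQ = (2618 − 2203)/[(2203+2618)/2] = 415/2410.5 ≈ 0.1722.
%ΔI = (60,535 − 43,000)/[(43,000+60,535)/2] = 17535/51767.5 ≈ 0.3387.
E_I = %ΔQ/%ΔI ≈ 0.51.
E_I ∈ (0,1): normal good (necessity).

0.51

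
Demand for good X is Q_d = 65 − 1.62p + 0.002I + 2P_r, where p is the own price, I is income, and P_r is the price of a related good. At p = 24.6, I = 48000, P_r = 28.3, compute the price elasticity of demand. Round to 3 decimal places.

-0.224

Substituting, Q_d = 65 − 1.62(24.6) + 0.002(48000) + 2(28.3) = 65 − 39.852 + 96 + 56.6 = 177.748.
∂Q_d/∂p = −1.62, so E_p = (−1.62)·(24.6/177.748) ≈ -0.224.
|E_p| < 1: demand is inelastic.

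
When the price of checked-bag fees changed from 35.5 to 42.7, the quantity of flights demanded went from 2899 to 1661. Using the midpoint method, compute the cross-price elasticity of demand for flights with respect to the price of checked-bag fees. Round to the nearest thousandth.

%ΔQ_x = (1661 − 2899)/[(2899+1661)/2] = -1238/2280 ≈ -0.5430.
%ΔP_y = (42.7 − 35.5)/[(35.5+42.7)/2] ≈ 0.1841.
E_xy = -0.5430/0.1841 ≈ -2.949.
E_xy < 0, so flights and checked-bag fees are complements.

-2.949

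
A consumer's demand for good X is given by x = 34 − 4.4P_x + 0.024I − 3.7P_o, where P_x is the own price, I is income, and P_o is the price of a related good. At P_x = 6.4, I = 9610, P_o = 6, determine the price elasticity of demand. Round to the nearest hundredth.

-0.13

x = 34 − 4.4(6.4) + 0.024(9610) − 3.7(6) = 34 − 28.16 + 230.64 − 22.2 = 214.28.
∂x/∂P_x = −4.4, so E_p = (−4.4)·(6.4/214.28) ≈ -0.13.
|E_p| < 1: demand is inelastic.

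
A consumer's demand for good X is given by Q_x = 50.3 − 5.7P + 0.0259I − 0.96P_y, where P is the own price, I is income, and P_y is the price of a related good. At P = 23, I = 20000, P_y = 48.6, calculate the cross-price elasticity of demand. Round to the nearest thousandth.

-0.119

At the given point, Q_x = 50.3 − 5.7(23) + 0.0259(20000) − 0.96(48.6) = 50.3 − 131.1 + 518 − 46.656 = 390.544.
∂Q_x/∂P_y = −0.96, so E_xy = -0.96·(48.6/390.544) ≈ -0.119.
E_xy < 0: the goods are complements.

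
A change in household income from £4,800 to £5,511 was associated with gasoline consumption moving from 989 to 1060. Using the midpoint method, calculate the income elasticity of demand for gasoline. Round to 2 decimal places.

%ΔQ = (1060 − 989)/[(989+1060)/2] = 71/1024.5 ≈ 0.0693.
%ΔI = (5,511 − 4,800)/[(4,800+5,511)/2] = 711/5155.5 ≈ 0.1379.
E_I = %ΔQ/%ΔI ≈ 0.50.
E_I ∈ (0,1): normal good (necessity).

0.50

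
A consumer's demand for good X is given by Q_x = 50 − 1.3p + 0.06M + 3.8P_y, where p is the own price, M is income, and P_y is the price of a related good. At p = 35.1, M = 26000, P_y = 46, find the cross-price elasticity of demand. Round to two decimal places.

Evaluating quantity at (p, M, P_y) gives Q_x = 50 − 1.3(35.1) + 0.06(26000) + 3.8(46) = 50 − 45.63 + 1560 + 174.8 = 1739.17.
∂Q_x/∂P_y = +3.8, so E_xy = 3.8·(46/1739.17) ≈ 0.10.
E_xy > 0: the goods are substitutes.

0.10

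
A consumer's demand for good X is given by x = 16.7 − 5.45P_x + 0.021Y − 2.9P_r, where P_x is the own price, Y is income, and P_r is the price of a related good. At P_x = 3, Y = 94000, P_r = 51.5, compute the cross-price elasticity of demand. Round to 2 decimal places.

Evaluating quantity at (P_x, Y, P_r) gives x = 16.7 − 5.45(3) + 0.021(94000) − 2.9(51.5) = 16.7 − 16.35 + 1974 − 149.35 = 1825.
∂x/∂P_r = −2.9, so E_xy = -2.9·(51.5/1825) ≈ -0.08.
E_xy < 0: the goods are complements.

-0.08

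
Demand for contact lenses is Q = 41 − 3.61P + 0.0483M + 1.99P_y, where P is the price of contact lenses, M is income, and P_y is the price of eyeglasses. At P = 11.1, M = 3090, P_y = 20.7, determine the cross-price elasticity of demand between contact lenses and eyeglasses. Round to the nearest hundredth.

Substituting, Q = 41 − 3.61(11.1) + 0.0483(3090) + 1.99(20.7) = 41 − 40.071 + 149.247 + 41.193 = 191.369.
∂Q/∂P_y = +1.99, so E_xy = 1.99·(20.7/191.369) ≈ 0.22.
E_xy > 0: the goods are substitutes.

0.22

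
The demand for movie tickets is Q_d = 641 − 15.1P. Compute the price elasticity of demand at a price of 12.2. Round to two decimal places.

At P = 12.2, Q_d = 456.78.
dQ_d/dP = −15.1.
Point elasticity E = (dQ_d/dP)·(P/Q_d) = -15.1 × 12.2/456.78 ≈ -0.40.
|E| < 1, so demand is inelastic at this price.

-0.40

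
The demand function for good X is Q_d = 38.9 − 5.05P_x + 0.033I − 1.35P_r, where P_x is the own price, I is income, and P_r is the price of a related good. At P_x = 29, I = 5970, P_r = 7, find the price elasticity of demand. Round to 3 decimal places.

Substituting, Q_d = 38.9 − 5.05(29) + 0.033(5970) − 1.35(7) = 38.9 − 146.45 + 197.01 − 9.45 = 80.01.
∂Q_d/∂P_x = −5.05, so E_p = (−5.05)·(29/80.01) ≈ -1.830.
|E_p| > 1: demand is elastic.

-1.830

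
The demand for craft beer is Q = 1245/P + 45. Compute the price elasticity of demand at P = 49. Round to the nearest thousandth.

At P = 49, Q = 70.4082.
dQ/dP = −1245/P² = −0.5185.
Point elasticity E = (dQ/dP)·(P/Q) = -0.5185 × 49/70.4082 ≈ -0.361.
|E| < 1, so demand is inelastic at this price.

-0.361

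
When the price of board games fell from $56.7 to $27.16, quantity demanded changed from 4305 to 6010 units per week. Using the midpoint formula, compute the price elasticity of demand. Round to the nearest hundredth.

%Δq = (6010 − 4305)/[(4305 + 6010)/2] = 1705/5157.5 ≈ 0.3306.
%ΔP = (27.16 − 56.7)/[(56.7 + 27.16)/2] = -29.54/41.93 ≈ -0.7045.
Arc elasticity E = %Δq/%ΔP ≈ 0.3306/-0.7045 ≈ -0.47.
|E| < 1: demand is inelastic over this range.

-0.47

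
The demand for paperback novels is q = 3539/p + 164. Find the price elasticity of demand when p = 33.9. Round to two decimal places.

-0.39

At p = 33.9, q = 268.3953.
dq/dp = −3539/p² = −3.0795.
Point elasticity E = (dq/dp)·(p/q) = -3.0795 × 33.9/268.3953 ≈ -0.39.
|E| < 1, so demand is inelastic at this price.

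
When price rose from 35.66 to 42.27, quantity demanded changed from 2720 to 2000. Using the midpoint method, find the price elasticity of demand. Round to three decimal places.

-1.798

%Δq = (2000 − 2720)/[(2720 + 2000)/2] = -720/2360 ≈ -0.3051.
%Δp = (42.27 − 35.66)/[(35.66 + 42.27)/2] = 6.61/38.965 ≈ 0.1696.
Arc elasticity E = %Δq/%Δp ≈ -0.3051/0.1696 ≈ -1.798.
|E| > 1: demand is elastic over this range.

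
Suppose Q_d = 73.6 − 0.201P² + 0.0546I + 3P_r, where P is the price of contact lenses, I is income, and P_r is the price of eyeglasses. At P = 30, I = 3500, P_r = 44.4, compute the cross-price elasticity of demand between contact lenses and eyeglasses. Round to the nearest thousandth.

0.614

Substituting, Q_d = 73.6 − 0.201(30)² + 0.0546(3500) + 3(44.4) = 73.6 − 180.9 + 191.1 + 133.2 = 217.
∂Q_d/∂P_r = +3, so E_xy = 3·(44.4/217) ≈ 0.614.
E_xy > 0: the goods are substitutes.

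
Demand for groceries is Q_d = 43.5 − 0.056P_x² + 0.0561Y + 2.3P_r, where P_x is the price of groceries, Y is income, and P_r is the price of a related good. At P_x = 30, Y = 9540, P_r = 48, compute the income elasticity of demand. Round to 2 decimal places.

Q_d = 43.5 − 0.056(30)² + 0.0561(9540) + 2.3(48) = 43.5 − 50.4 + 535.194 + 110.4 = 638.694.
∂Q_d/∂Y = +0.0561, so E_I = 0.0561·(9540/638.694) ≈ 0.84.
E_I ∈ (0,1): normal good (necessity).

0.84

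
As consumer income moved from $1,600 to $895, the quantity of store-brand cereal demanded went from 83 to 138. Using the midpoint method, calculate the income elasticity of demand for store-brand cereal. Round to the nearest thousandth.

-0.881

%ΔQ = (138 − 83)/[(83+138)/2] = 55/110.5 ≈ 0.4977.
%ΔY = (895 − 1,600)/[(1,600+895)/2] = -705/1247.5 ≈ -0.5651.
E_I = %ΔQ/%ΔY ≈ -0.881.
E_I < 0: inferior good.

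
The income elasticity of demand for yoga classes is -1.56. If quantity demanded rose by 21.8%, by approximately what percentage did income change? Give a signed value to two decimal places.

-13.97

%ΔQ ≈ E × %ΔI ⇒ %ΔI = %ΔQ / E = (21.8%)/(-1.56) ≈ -13.97%.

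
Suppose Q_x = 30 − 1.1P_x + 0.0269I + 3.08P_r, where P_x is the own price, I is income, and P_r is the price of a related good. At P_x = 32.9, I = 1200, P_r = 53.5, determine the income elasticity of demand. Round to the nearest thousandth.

Q_x = 30 − 1.1(32.9) + 0.0269(1200) + 3.08(53.5) = 30 − 36.19 + 32.28 + 164.78 = 190.87.
∂Q_x/∂I = +0.0269, so E_I = 0.0269·(1200/190.87) ≈ 0.169.
E_I ∈ (0,1): normal good (necessity).

0.169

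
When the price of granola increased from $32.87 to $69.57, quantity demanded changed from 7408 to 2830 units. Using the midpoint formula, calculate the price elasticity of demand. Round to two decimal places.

%Δq = (2830 − 7408)/[(7408 + 2830)/2] = -4578/5119 ≈ -0.8943.
%Δp = (69.57 − 32.87)/[(32.87 + 69.57)/2] = 36.7/51.22 ≈ 0.7165.
Arc elasticity E = %Δq/%Δp ≈ -0.8943/0.7165 ≈ -1.25.
|E| > 1: demand is elastic over this range.

-1.25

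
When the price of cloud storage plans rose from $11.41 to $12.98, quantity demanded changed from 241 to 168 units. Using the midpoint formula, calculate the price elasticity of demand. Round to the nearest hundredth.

%ΔQ = (168 − 241)/[(241 + 168)/2] = -73/204.5 ≈ -0.3570.
%Δp = (12.98 − 11.41)/[(11.41 + 12.98)/2] = 1.57/12.195 ≈ 0.1287.
Arc elasticity E = %ΔQ/%Δp ≈ -0.3570/0.1287 ≈ -2.77.
|E| > 1: demand is elastic over this range.

-2.77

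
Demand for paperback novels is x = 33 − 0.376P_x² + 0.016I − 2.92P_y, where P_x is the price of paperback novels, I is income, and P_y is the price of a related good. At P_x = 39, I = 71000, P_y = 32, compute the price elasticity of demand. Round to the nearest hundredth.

-2.27

At the given point, x = 33 − 0.376(39)² + 0.016(71000) − 2.92(32) = 33 − 571.896 + 1136 − 93.44 = 503.664.
∂x/∂P_x = −2·0.376·P_x = -29.328, so E_p = -29.328·(39/503.664) ≈ -2.27.
|E_p| > 1: demand is elastic.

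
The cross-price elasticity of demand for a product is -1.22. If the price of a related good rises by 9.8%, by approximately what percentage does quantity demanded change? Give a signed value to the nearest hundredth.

-11.96

%ΔQ ≈ E × %ΔP_y = (-1.22) × (9.8%) ≈ -11.96%.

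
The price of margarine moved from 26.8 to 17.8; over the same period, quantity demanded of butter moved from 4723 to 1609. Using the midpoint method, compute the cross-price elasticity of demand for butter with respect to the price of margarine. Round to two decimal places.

%ΔQ_x = (1609 − 4723)/[(4723+1609)/2] = -3114/3166 ≈ -0.9836.
%ΔP_y = (17.8 − 26.8)/[(26.8+17.8)/2] ≈ -0.4036.
E_xy = -0.9836/-0.4036 ≈ 2.44.
E_xy > 0, so butter and margarine are substitutes.

2.44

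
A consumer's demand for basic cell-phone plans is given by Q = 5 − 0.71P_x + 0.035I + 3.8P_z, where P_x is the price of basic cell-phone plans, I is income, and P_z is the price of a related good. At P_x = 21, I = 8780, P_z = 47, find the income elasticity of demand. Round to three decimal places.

First evaluate Q: 5 − 0.71(21) + 0.035(8780) + 3.8(47) = 5 − 14.91 + 307.3 + 178.6 = 475.99.
∂Q/∂I = +0.035, so E_I = 0.035·(8780/475.99) ≈ 0.646.
E_I ∈ (0,1): normal good (necessity).

0.646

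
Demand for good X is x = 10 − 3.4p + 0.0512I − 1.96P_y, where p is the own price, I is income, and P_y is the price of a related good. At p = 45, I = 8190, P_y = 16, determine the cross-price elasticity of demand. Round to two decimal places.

Substituting, x = 10 − 3.4(45) + 0.0512(8190) − 1.96(16) = 10 − 153 + 419.328 − 31.36 = 244.968.
∂x/∂P_y = −1.96, so E_xy = -1.96·(16/244.968) ≈ -0.13.
E_xy < 0: the goods are complements.

-0.13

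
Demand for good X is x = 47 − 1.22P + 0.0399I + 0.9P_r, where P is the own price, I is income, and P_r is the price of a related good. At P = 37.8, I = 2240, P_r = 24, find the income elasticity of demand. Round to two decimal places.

0.80

x = 47 − 1.22(37.8) + 0.0399(2240) + 0.9(24) = 47 − 46.116 + 89.376 + 21.6 = 111.86.
∂x/∂I = +0.0399, so E_I = 0.0399·(2240/111.86) ≈ 0.80.
E_I ∈ (0,1): normal good (necessity).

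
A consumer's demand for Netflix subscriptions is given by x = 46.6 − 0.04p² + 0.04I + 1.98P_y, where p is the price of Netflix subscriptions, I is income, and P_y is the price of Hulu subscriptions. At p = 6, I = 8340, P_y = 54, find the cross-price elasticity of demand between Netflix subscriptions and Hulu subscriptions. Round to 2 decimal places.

Substituting, x = 46.6 − 0.04(6)² + 0.04(8340) + 1.98(54) = 46.6 − 1.44 + 333.6 + 106.92 = 485.68.
∂x/∂P_y = +1.98, so E_xy = 1.98·(54/485.68) ≈ 0.22.
E_xy > 0: the goods are substitutes.

0.22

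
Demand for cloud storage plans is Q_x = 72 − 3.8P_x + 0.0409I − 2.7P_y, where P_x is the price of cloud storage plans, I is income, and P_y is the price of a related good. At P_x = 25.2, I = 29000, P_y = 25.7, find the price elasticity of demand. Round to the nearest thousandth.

-0.088

First evaluate Q_x: 72 − 3.8(25.2) + 0.0409(29000) − 2.7(25.7) = 72 − 95.76 + 1186.1 − 69.39 = 1092.95.
∂Q_x/∂P_x = −3.8, so E_p = (−3.8)·(25.2/1092.95) ≈ -0.088.
|E_p| < 1: demand is inelastic.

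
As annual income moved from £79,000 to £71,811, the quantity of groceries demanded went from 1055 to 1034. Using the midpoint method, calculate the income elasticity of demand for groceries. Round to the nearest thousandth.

0.211

%ΔQ = (1034 − 1055)/[(1055+1034)/2] = -21/1044.5 ≈ -0.0201.
%ΔI = (71,811 − 79,000)/[(79,000+71,811)/2] = -7189/75405.5 ≈ -0.0953.
E_I = %ΔQ/%ΔI ≈ 0.211.
E_I ∈ (0,1): normal good (necessity).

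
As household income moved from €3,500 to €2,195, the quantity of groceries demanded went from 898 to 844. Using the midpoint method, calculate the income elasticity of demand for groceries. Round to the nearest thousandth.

%ΔQ = (844 − 898)/[(898+844)/2] = -54/871 ≈ -0.0620.
%ΔM = (2,195 − 3,500)/[(3,500+2,195)/2] = -1305/2847.5 ≈ -0.4583.
E_I = %ΔQ/%ΔM ≈ 0.135.
E_I ∈ (0,1): normal good (necessity).

0.135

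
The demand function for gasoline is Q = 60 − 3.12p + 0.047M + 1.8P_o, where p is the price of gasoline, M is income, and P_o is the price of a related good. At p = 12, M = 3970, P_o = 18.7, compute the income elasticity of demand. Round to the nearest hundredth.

0.77

Q = 60 − 3.12(12) + 0.047(3970) + 1.8(18.7) = 60 − 37.44 + 186.59 + 33.66 = 242.81.
∂Q/∂M = +0.047, so E_I = 0.047·(3970/242.81) ≈ 0.77.
E_I ∈ (0,1): normal good (necessity).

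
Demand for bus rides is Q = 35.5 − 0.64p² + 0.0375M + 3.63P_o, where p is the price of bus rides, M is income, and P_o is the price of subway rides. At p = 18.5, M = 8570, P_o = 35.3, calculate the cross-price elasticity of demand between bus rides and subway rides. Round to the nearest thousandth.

0.482

Q = 35.5 − 0.64(18.5)² + 0.0375(8570) + 3.63(35.3) = 35.5 − 219.04 + 321.375 + 128.139 = 265.974.
∂Q/∂P_o = +3.63, so E_xy = 3.63·(35.3/265.974) ≈ 0.482.
E_xy > 0: the goods are substitutes.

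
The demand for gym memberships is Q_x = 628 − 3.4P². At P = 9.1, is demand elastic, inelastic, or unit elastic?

At P = 9.1, Q_x = 346.446.
dQ_x/dP = −2·3.4·P = −61.88.
Point elasticity E = (dQ_x/dP)·(P/Q_x) = -61.88 × 9.1/346.446 ≈ -1.625.
|E| ≈ 1.625 > 1, so demand is elastic.

elastic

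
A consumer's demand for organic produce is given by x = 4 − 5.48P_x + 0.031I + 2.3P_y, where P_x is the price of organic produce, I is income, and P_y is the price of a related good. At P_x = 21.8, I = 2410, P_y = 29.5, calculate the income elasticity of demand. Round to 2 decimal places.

2.76

Substituting, x = 4 − 5.48(21.8) + 0.031(2410) + 2.3(29.5) = 4 − 119.464 + 74.71 + 67.85 = 27.096.
∂x/∂I = +0.031, so E_I = 0.031·(2410/27.096) ≈ 2.76.
E_I > 1: normal good (luxury).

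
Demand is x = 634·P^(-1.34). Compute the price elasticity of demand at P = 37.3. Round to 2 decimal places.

For a Cobb–Douglas (constant-elasticity) form x = A·P^α·…, the elasticity with respect to P equals the exponent α at every point.
Here the exponent on P is -1.34, so the price elasticity of demand is -1.34.

-1.34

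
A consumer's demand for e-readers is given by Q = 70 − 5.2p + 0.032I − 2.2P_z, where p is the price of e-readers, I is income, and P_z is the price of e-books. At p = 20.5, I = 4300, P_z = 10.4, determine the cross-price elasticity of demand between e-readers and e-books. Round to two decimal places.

First evaluate Q: 70 − 5.2(20.5) + 0.032(4300) − 2.2(10.4) = 70 − 106.6 + 137.6 − 22.88 = 78.12.
∂Q/∂P_z = −2.2, so E_xy = -2.2·(10.4/78.12) ≈ -0.29.
E_xy < 0: the goods are complements.

-0.29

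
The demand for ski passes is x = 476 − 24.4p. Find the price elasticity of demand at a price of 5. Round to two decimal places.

-0.34

At p = 5, x = 354.
dx/dp = −24.4.
Point elasticity E = (dx/dp)·(p/x) = -24.4 × 5/354 ≈ -0.34.
|E| < 1, so demand is inelastic at this price.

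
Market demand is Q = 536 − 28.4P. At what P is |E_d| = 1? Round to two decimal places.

9.44

For linear demand Q = a − bP, E = −bP/(a − bP). |E| = 1 ⇒ bP = a − bP ⇒ P = a/(2b).
P = 536/(2·28.4) ≈ 9.44.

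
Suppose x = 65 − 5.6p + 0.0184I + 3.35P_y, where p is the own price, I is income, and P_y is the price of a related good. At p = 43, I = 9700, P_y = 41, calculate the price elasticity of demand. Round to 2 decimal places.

-1.72

First evaluate x: 65 − 5.6(43) + 0.0184(9700) + 3.35(41) = 65 − 240.8 + 178.48 + 137.35 = 140.03.
∂x/∂p = −5.6, so E_p = (−5.6)·(43/140.03) ≈ -1.72.
|E_p| > 1: demand is elastic.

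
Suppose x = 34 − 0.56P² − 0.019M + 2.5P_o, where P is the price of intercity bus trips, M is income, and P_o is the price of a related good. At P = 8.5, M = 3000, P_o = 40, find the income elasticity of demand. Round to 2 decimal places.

Evaluating quantity at (P, M, P_o) gives x = 34 − 0.56(8.5)² − 0.019(3000) + 2.5(40) = 34 − 40.46 − 57 + 100 = 36.54.
∂x/∂M = −0.019, so E_I = -0.019·(3000/36.54) ≈ -1.56.
E_I < 0: inferior good.

-1.56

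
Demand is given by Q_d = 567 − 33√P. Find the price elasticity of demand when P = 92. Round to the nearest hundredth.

At P = 92, Q_d = 250.4751.
dQ_d/dP = −33/(2√P) = −33/(2·9.5917).
Point elasticity E = (dQ_d/dP)·(P/Q_d) = -1.7202 × 92/250.4751 ≈ -0.63.
|E| < 1, so demand is inelastic at this price.

-0.63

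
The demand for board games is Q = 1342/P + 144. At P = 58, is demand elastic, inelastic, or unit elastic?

inelastic

At P = 58, Q = 167.1379.
dQ/dP = −1342/P² = −0.3989.
Point elasticity E = (dQ/dP)·(P/Q) = -0.3989 × 58/167.1379 ≈ -0.138.
|E| ≈ 0.138 < 1, so demand is inelastic.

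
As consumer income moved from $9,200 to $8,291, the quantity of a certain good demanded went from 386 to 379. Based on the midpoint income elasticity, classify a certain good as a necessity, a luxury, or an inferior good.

%ΔQ = (379 − 386)/[(386+379)/2] = -7/382.5 ≈ -0.0183.
%ΔY = (8,291 − 9,200)/[(9,200+8,291)/2] = -909/8745.5 ≈ -0.1039.
E_I = %ΔQ/%ΔY ≈ 0.176.
E_I ∈ (0,1): normal good (necessity).

necessity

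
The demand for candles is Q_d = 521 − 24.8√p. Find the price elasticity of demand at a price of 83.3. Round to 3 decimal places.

-0.384

At p = 83.3, Q_d = 294.6533.
dQ_d/dp = −24.8/(2√p) = −24.8/(2·9.1269).
Point elasticity E = (dQ_d/dp)·(p/Q_d) = -1.3586 × 83.3/294.6533 ≈ -0.384.
|E| < 1, so demand is inelastic at this price.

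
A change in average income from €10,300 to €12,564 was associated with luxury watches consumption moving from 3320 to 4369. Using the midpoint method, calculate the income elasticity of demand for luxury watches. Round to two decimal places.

1.38

%ΔQ = (4369 − 3320)/[(3320+4369)/2] = 1049/3844.5 ≈ 0.2729.
%ΔM = (12,564 − 10,300)/[(10,300+12,564)/2] = 2264/11432 ≈ 0.1980.
E_I = %ΔQ/%ΔM ≈ 1.38.
E_I > 1: normal good (luxury).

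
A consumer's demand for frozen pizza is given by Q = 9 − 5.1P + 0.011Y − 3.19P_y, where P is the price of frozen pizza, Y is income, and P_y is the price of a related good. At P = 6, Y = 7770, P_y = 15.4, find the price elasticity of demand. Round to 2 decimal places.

-2.08

Substituting, Q = 9 − 5.1(6) + 0.011(7770) − 3.19(15.4) = 9 − 30.6 + 85.47 − 49.126 = 14.744.
∂Q/∂P = −5.1, so E_p = (−5.1)·(6/14.744) ≈ -2.08.
|E_p| > 1: demand is elastic.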